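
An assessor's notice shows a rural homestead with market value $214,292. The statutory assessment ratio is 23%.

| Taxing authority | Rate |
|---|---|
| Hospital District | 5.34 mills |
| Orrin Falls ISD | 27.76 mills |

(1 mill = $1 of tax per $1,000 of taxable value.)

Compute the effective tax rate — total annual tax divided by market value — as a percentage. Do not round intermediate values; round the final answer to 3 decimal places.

Assessed value = $214,292 × 0.23 = $49,287.16
Hospital District: $49,287.16 × 0.00534 = $263.1934344
Orrin Falls ISD: $49,287.16 × 0.02776 = $1,368.2115616
Total tax = $1,631.404996
Effective rate = $1,631.404996 ÷ $214,292 = 0.761% of market value

0.761%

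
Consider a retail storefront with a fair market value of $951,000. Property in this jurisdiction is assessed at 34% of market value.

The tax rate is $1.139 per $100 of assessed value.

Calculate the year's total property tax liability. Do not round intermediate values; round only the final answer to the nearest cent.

Assessed value = $951,000 × 0.34 = $323,340
Tax = $323,340 × 0.01139 = $3,682.8426

$3,682.84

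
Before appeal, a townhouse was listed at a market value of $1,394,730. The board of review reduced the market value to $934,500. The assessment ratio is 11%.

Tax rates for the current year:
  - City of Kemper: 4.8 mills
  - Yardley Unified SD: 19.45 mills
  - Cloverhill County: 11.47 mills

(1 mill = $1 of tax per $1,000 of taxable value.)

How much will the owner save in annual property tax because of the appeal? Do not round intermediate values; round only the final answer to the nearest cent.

$1,808.34

Old assessed value = $1,394,730 × 0.11 = $153,420.3
New assessed value = $934,500 × 0.11 = $102,795
Combined rate = 0.0048 + 0.01945 + 0.01147 = 0.03572
Old tax = $153,420.3 × 0.03572 = $5,480.173116
New tax = $102,795 × 0.03572 = $3,671.8374
Reduction = $5,480.173116 − $3,671.8374 = $1,808.335716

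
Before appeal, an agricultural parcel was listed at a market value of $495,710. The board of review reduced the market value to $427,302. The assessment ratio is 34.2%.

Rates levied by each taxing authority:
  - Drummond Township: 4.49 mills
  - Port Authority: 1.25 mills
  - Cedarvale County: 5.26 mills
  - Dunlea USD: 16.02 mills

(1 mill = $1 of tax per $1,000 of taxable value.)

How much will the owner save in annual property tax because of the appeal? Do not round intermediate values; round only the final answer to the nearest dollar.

$632

Old assessed value = $495,710 × 0.342 = $169,532.82
New assessed value = $427,302 × 0.342 = $146,137.284
Combined rate = 0.00449 + 0.00125 + 0.00526 + 0.01602 = 0.02702
Old tax = $169,532.82 × 0.02702 = $4,580.7767964
New tax = $146,137.284 × 0.02702 = $3,948.62941368
Reduction = $4,580.7767964 − $3,948.62941368 = $632.14738272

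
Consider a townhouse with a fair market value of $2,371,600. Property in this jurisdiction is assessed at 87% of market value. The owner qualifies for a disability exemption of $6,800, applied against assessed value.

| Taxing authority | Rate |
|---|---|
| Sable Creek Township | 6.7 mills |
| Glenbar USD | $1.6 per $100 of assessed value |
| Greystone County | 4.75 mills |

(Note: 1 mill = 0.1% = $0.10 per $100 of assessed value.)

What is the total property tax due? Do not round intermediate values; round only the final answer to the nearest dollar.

$56,451

Assessed value = $2,371,600 × 0.87 = $2,063,292
Taxable value = $2,063,292 − $6,800 = $2,056,492
Sable Creek Township: $2,056,492 × 0.0067 = $13,778.4964
Glenbar USD: $2,056,492 × 0.016 = $32,903.872
Greystone County: $2,056,492 × 0.00475 = $9,768.337
Total = $56,450.7054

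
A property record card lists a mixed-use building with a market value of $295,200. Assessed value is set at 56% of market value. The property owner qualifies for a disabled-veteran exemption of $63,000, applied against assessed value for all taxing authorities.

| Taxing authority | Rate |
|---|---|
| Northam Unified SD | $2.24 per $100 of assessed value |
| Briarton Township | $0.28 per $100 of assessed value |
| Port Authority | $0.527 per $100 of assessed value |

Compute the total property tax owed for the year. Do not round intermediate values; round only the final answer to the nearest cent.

$3,117.45

Assessed value = $295,200 × 0.56 = $165,312
Taxable value = $165,312 − $63,000 = $102,312
Northam Unified SD: $102,312 × 0.0224 = $2,291.7888
Briarton Township: $102,312 × 0.0028 = $286.4736
Port Authority: $102,312 × 0.00527 = $539.18424
Total = $2,291.7888 + $286.4736 + $539.18424 = $3,117.44664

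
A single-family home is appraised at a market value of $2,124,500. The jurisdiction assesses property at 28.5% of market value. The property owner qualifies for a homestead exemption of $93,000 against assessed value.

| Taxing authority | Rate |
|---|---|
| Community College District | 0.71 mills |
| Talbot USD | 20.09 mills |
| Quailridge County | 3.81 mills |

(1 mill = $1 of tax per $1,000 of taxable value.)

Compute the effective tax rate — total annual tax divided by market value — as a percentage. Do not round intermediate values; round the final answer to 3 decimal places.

Assessed value = $2,124,500 × 0.285 = $605,482.5
Taxable value = $605,482.5 − $93,000 = $512,482.5
Community College District: $512,482.5 × 0.00071 = $363.862575
Talbot USD: $512,482.5 × 0.02009 = $10,295.773425
Quailridge County: $512,482.5 × 0.00381 = $1,952.558325
Total tax = $12,612.194325
Effective rate = $12,612.194325 ÷ $2,124,500 = 0.594% of market value

0.594%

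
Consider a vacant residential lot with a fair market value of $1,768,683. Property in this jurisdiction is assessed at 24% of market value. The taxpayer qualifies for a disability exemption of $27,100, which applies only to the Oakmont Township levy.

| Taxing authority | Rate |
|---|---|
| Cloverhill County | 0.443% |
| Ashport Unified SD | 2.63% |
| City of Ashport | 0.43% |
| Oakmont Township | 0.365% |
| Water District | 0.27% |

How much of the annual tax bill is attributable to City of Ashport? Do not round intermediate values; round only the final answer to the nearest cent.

$1,825.28

Assessed value = $1,768,683 × 0.24 = $424,483.92
City of Ashport taxable value = $424,483.92 (exemption does not apply)
City of Ashport levy = $424,483.92 × 0.0043 = $1,825.280856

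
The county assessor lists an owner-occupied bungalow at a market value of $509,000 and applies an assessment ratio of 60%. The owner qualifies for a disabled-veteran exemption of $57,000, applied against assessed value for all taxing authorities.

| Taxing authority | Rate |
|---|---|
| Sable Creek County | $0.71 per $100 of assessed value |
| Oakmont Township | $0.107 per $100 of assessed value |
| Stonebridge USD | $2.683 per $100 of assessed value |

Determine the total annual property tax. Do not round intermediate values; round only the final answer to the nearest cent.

Assessed value = $509,000 × 0.6 = $305,400
Taxable value = $305,400 − $57,000 = $248,400
Sable Creek County: $248,400 × 0.0071 = $1,763.64
Oakmont Township: $248,400 × 0.00107 = $265.788
Stonebridge USD: $248,400 × 0.02683 = $6,664.572
Total = $1,763.64 + $265.788 + $6,664.572 = $8,694

$8,694.00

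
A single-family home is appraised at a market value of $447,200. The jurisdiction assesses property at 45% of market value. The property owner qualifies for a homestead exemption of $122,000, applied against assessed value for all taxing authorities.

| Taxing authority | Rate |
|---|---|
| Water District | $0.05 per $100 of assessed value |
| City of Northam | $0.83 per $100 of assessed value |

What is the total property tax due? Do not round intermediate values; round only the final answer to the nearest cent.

Assessed value = $447,200 × 0.45 = $201,240
Taxable value = $201,240 − $122,000 = $79,240
Water District: $79,240 × 0.0005 = $39.62
City of Northam: $79,240 × 0.0083 = $657.692
Total = $39.62 + $657.692 = $697.312

$697.31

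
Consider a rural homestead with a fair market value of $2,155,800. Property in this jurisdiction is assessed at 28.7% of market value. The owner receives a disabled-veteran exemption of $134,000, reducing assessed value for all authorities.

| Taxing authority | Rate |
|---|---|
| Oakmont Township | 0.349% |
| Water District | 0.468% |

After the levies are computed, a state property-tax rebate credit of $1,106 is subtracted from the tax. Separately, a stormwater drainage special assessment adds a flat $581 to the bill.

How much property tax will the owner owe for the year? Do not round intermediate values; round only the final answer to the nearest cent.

Assessed value = $2,155,800 × 0.287 = $618,714.6
Taxable value = $618,714.6 − $134,000 = $484,714.6
Oakmont Township: $484,714.6 × 0.00349 = $1,691.653954
Water District: $484,714.6 × 0.00468 = $2,268.464328
Levies subtotal = $3,960.118282
After credit = $3,960.118282 − $1,106 = $2,854.118282
Total = $2,854.118282 + $581 = $3,435.118282

$3,435.12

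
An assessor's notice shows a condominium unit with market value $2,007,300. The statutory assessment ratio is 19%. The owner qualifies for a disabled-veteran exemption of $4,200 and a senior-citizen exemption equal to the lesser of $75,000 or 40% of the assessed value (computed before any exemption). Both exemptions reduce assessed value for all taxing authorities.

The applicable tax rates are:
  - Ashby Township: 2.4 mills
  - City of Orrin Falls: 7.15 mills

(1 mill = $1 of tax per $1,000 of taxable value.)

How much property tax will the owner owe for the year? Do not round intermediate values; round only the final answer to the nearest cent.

Assessed value = $2,007,300 × 0.19 = $381,387
Senior-citizen exemption = min($75,000, 40% × $381,387) = min($75,000, $152,554.8) = $75,000 (dollar cap binds)
Taxable value = $381,387 − $4,200 − $75,000 = $302,187
Ashby Township: $302,187 × 0.0024 = $725.2488
City of Orrin Falls: $302,187 × 0.00715 = $2,160.63705
Total = $2,885.88585

$2,885.89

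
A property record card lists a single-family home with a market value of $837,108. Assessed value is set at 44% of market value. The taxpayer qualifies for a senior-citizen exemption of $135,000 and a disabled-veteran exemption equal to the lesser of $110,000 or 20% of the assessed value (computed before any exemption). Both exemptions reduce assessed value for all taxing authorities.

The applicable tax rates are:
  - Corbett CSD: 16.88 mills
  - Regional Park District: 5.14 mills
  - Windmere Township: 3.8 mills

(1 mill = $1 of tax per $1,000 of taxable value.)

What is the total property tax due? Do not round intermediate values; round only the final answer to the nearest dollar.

$4,122

Assessed value = $837,108 × 0.44 = $368,327.52
Disabled-veteran exemption = min($110,000, 20% × $368,327.52) = min($110,000, $73,665.504) = $73,665.504 (percentage binds)
Taxable value = $368,327.52 − $135,000 − $73,665.504 = $159,662.016
Corbett CSD: $159,662.016 × 0.01688 = $2,695.09483008
Regional Park District: $159,662.016 × 0.00514 = $820.66276224
Windmere Township: $159,662.016 × 0.0038 = $606.7156608
Total = $4,122.47325312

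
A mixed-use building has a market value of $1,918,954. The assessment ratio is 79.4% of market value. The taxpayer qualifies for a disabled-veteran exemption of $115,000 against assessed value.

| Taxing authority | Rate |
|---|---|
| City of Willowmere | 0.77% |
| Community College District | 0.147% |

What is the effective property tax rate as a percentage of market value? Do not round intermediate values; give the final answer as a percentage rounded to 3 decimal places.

Assessed value = $1,918,954 × 0.794 = $1,523,649.476
Taxable value = $1,523,649.476 − $115,000 = $1,408,649.476
City of Willowmere: $1,408,649.476 × 0.0077 = $10,846.6009652
Community College District: $1,408,649.476 × 0.00147 = $2,070.71472972
Total tax = $12,917.31569492
Effective rate = $12,917.31569492 ÷ $1,918,954 = 0.673% of market value

0.673%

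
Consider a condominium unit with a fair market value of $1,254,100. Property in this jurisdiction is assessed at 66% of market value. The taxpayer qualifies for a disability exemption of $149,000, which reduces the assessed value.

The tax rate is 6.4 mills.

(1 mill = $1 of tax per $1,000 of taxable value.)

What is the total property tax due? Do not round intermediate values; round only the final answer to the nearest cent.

Assessed value = $1,254,100 × 0.66 = $827,706
Taxable value = $827,706 − $149,000 = $678,706
Tax = $678,706 × 0.0064 = $4,343.7184

$4,343.72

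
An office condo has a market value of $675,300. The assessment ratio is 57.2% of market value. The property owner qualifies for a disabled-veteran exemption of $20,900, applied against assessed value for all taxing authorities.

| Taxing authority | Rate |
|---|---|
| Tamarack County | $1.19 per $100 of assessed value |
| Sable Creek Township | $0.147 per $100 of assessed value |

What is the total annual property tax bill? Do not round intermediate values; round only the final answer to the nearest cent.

Assessed value = $675,300 × 0.572 = $386,271.6
Taxable value = $386,271.6 − $20,900 = $365,371.6
Tamarack County: $365,371.6 × 0.0119 = $4,347.92204
Sable Creek Township: $365,371.6 × 0.00147 = $537.096252
Total = $4,347.92204 + $537.096252 = $4,885.018292

$4,885.02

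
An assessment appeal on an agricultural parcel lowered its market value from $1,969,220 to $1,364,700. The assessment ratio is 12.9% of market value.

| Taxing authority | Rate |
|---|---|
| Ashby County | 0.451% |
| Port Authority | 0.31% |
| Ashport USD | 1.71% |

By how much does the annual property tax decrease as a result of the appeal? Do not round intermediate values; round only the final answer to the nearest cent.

Old assessed value = $1,969,220 × 0.129 = $254,029.38
New assessed value = $1,364,700 × 0.129 = $176,046.3
Combined rate = 0.00451 + 0.0031 + 0.0171 = 0.02471
Old tax = $254,029.38 × 0.02471 = $6,277.0659798
New tax = $176,046.3 × 0.02471 = $4,350.104073
Reduction = $6,277.0659798 − $4,350.104073 = $1,926.9619068

$1,926.96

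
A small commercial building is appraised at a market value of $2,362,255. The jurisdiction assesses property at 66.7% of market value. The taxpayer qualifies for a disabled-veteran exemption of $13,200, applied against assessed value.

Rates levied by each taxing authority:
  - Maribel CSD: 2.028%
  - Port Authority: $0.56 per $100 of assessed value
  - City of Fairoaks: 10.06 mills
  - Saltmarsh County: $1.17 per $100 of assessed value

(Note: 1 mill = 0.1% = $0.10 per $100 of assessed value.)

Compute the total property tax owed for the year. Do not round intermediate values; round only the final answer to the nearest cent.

$74,433.88

Assessed value = $2,362,255 × 0.667 = $1,575,624.085
Taxable value = $1,575,624.085 − $13,200 = $1,562,424.085
Maribel CSD: $1,562,424.085 × 0.02028 = $31,685.9604438
Port Authority: $1,562,424.085 × 0.0056 = $8,749.574876
City of Fairoaks: $1,562,424.085 × 0.01006 = $15,717.9862951
Saltmarsh County: $1,562,424.085 × 0.0117 = $18,280.3617945
Total = $74,433.8834094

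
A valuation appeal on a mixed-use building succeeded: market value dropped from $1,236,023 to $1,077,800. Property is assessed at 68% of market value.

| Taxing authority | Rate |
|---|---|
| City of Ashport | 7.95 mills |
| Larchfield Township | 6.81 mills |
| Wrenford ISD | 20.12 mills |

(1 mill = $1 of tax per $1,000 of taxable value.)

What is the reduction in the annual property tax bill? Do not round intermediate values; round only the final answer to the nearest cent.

$3,752.80

Old assessed value = $1,236,023 × 0.68 = $840,495.64
New assessed value = $1,077,800 × 0.68 = $732,904
Combined rate = 0.00795 + 0.00681 + 0.02012 = 0.03488
Old tax = $840,495.64 × 0.03488 = $29,316.4879232
New tax = $732,904 × 0.03488 = $25,563.69152
Reduction = $29,316.4879232 − $25,563.69152 = $3,752.7964032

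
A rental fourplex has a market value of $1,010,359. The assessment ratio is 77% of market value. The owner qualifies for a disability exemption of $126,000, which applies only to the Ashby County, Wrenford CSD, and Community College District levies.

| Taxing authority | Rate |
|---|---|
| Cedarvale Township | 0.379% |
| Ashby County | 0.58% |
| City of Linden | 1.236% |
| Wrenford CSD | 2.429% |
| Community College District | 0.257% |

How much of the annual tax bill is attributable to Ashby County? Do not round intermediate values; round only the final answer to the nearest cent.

Assessed value = $1,010,359 × 0.77 = $777,976.43
Ashby County taxable value = $777,976.43 − $126,000 = $651,976.43
Ashby County levy = $651,976.43 × 0.0058 = $3,781.463294

$3,781.46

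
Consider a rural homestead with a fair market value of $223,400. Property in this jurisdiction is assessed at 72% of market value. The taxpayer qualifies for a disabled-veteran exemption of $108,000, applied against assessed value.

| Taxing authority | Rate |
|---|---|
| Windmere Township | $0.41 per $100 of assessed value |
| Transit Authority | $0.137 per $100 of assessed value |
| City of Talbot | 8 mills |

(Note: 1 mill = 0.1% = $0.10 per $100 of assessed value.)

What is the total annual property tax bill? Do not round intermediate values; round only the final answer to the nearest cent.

$711.86

Assessed value = $223,400 × 0.72 = $160,848
Taxable value = $160,848 − $108,000 = $52,848
Windmere Township: $52,848 × 0.0041 = $216.6768
Transit Authority: $52,848 × 0.00137 = $72.40176
City of Talbot: $52,848 × 0.008 = $422.784
Total = $711.86256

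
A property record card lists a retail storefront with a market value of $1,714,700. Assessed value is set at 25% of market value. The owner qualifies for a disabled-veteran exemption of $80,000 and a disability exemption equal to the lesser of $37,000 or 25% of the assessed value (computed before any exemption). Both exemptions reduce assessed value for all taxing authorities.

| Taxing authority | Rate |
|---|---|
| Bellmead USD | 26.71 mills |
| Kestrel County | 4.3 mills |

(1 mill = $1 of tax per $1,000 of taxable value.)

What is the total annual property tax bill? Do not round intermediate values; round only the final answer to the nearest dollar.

$9,665

Assessed value = $1,714,700 × 0.25 = $428,675
Disability exemption = min($37,000, 25% × $428,675) = min($37,000, $107,168.75) = $37,000 (dollar cap binds)
Taxable value = $428,675 − $80,000 − $37,000 = $311,675
Bellmead USD: $311,675 × 0.02671 = $8,324.83925
Kestrel County: $311,675 × 0.0043 = $1,340.2025
Total = $9,665.04175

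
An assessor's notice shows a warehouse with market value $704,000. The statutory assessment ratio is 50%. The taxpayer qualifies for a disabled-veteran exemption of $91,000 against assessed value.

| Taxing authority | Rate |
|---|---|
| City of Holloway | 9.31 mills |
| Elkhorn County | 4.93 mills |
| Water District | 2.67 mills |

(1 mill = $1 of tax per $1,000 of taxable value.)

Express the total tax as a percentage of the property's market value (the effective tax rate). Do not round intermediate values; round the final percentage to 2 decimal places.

Assessed value = $704,000 × 0.5 = $352,000
Taxable value = $352,000 − $91,000 = $261,000
City of Holloway: $261,000 × 0.00931 = $2,429.91
Elkhorn County: $261,000 × 0.00493 = $1,286.73
Water District: $261,000 × 0.00267 = $696.87
Total tax = $4,413.51
Effective rate = $4,413.51 ÷ $704,000 = 0.63% of market value

0.63%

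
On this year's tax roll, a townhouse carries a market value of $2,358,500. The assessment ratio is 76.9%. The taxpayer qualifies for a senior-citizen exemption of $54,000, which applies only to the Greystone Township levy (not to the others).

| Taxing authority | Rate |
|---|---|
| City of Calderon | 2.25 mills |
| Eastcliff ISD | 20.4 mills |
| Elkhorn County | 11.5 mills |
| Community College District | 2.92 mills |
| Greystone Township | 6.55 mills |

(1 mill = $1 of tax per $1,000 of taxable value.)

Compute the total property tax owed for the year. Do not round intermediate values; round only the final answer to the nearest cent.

$78,759.31

Assessed value = $2,358,500 × 0.769 = $1,813,686.5
City of Calderon: $1,813,686.5 × 0.00225 = $4,080.794625
Eastcliff ISD: $1,813,686.5 × 0.0204 = $36,999.2046
Elkhorn County: $1,813,686.5 × 0.0115 = $20,857.39475
Community College District: $1,813,686.5 × 0.00292 = $5,295.96458
Greystone Township: ($1,813,686.5 − $54,000) × 0.00655 = $1,759,686.5 × 0.00655 = $11,525.946575
Total = $78,759.30513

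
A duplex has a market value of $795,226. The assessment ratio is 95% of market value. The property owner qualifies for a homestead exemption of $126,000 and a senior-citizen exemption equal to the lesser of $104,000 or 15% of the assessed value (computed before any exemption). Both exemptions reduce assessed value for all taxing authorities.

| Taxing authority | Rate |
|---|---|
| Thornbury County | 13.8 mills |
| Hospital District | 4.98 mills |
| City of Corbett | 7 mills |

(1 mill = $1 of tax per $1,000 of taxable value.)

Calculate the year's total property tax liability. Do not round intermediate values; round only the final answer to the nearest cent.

Assessed value = $795,226 × 0.95 = $755,464.7
Senior-citizen exemption = min($104,000, 15% × $755,464.7) = min($104,000, $113,319.705) = $104,000 (dollar cap binds)
Taxable value = $755,464.7 − $126,000 − $104,000 = $525,464.7
Thornbury County: $525,464.7 × 0.0138 = $7,251.41286
Hospital District: $525,464.7 × 0.00498 = $2,616.814206
City of Corbett: $525,464.7 × 0.007 = $3,678.2529
Total = $13,546.479966

$13,546.48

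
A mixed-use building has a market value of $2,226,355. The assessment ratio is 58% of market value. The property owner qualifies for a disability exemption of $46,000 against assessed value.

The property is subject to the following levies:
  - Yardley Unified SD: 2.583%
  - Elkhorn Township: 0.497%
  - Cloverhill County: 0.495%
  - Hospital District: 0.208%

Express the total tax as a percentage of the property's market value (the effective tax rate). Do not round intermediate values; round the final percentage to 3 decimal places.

Assessed value = $2,226,355 × 0.58 = $1,291,285.9
Taxable value = $1,291,285.9 − $46,000 = $1,245,285.9
Yardley Unified SD: $1,245,285.9 × 0.02583 = $32,165.734797
Elkhorn Township: $1,245,285.9 × 0.00497 = $6,189.070923
Cloverhill County: $1,245,285.9 × 0.00495 = $6,164.165205
Hospital District: $1,245,285.9 × 0.00208 = $2,590.194672
Total tax = $47,109.165597
Effective rate = $47,109.165597 ÷ $2,226,355 = 2.116% of market value

2.116%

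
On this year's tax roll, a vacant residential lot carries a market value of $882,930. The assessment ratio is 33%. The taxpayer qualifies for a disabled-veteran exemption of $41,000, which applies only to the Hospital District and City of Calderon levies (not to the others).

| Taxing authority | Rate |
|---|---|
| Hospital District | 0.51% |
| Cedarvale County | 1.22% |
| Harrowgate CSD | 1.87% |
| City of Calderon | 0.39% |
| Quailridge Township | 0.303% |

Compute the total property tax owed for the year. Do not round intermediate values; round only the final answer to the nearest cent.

Assessed value = $882,930 × 0.33 = $291,366.9
Hospital District: ($291,366.9 − $41,000) × 0.0051 = $250,366.9 × 0.0051 = $1,276.87119
Cedarvale County: $291,366.9 × 0.0122 = $3,554.67618
Harrowgate CSD: $291,366.9 × 0.0187 = $5,448.56103
City of Calderon: ($291,366.9 − $41,000) × 0.0039 = $250,366.9 × 0.0039 = $976.43091
Quailridge Township: $291,366.9 × 0.00303 = $882.841707
Total = $12,139.381017

$12,139.38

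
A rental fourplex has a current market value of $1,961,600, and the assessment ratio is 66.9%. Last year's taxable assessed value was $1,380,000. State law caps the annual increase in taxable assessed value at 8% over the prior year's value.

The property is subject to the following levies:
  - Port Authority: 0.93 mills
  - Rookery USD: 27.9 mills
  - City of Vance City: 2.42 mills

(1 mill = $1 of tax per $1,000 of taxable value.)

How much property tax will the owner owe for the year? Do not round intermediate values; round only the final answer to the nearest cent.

Uncapped assessed value = $1,961,600 × 0.669 = $1,312,310.4
Cap limit = $1,380,000 × 1.08 = $1,490,400
Taxable assessed value = min($1,312,310.4, $1,490,400) = $1,312,310.4 (cap does not bind)
Port Authority: $1,312,310.4 × 0.00093 = $1,220.448672
Rookery USD: $1,312,310.4 × 0.0279 = $36,613.46016
City of Vance City: $1,312,310.4 × 0.00242 = $3,175.791168
Total = $41,009.7

$41,009.70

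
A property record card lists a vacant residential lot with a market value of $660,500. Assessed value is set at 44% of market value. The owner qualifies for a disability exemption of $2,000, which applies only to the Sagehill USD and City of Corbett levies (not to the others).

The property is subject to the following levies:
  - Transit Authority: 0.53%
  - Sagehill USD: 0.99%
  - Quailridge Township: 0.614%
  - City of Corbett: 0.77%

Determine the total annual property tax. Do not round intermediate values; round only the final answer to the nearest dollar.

$8,404

Assessed value = $660,500 × 0.44 = $290,620
Transit Authority: $290,620 × 0.0053 = $1,540.286
Sagehill USD: ($290,620 − $2,000) × 0.0099 = $288,620 × 0.0099 = $2,857.338
Quailridge Township: $290,620 × 0.00614 = $1,784.4068
City of Corbett: ($290,620 − $2,000) × 0.0077 = $288,620 × 0.0077 = $2,222.374
Total = $8,404.4048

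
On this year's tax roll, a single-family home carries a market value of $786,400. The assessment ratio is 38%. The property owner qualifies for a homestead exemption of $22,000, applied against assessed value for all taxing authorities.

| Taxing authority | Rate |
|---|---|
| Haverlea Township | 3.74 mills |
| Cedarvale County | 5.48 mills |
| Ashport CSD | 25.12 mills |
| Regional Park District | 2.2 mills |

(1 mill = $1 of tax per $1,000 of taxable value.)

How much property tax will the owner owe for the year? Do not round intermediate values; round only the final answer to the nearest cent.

$10,115.44

Assessed value = $786,400 × 0.38 = $298,832
Taxable value = $298,832 − $22,000 = $276,832
Haverlea Township: $276,832 × 0.00374 = $1,035.35168
Cedarvale County: $276,832 × 0.00548 = $1,517.03936
Ashport CSD: $276,832 × 0.02512 = $6,954.01984
Regional Park District: $276,832 × 0.0022 = $609.0304
Total = $1,035.35168 + $1,517.03936 + $6,954.01984 + $609.0304 = $10,115.44128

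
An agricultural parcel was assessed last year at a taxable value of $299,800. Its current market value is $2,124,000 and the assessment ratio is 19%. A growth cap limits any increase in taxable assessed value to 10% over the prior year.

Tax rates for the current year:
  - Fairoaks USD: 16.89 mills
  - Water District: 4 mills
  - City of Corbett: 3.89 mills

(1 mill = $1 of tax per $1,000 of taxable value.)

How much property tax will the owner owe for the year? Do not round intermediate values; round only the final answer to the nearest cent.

$8,171.95

Uncapped assessed value = $2,124,000 × 0.19 = $403,560
Cap limit = $299,800 × 1.1 = $329,780
Taxable assessed value = min($403,560, $329,780) = $329,780 (cap binds)
Fairoaks USD: $329,780 × 0.01689 = $5,569.9842
Water District: $329,780 × 0.004 = $1,319.12
City of Corbett: $329,780 × 0.00389 = $1,282.8442
Total = $8,171.9484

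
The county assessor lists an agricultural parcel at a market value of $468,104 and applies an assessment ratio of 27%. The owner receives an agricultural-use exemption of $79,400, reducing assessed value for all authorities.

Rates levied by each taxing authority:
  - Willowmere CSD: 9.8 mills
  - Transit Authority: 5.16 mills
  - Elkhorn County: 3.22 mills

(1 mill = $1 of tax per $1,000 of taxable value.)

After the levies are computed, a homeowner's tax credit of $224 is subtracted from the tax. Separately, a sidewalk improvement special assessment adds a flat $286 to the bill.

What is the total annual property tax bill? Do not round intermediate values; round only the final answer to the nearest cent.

Assessed value = $468,104 × 0.27 = $126,388.08
Taxable value = $126,388.08 − $79,400 = $46,988.08
Willowmere CSD: $46,988.08 × 0.0098 = $460.483184
Transit Authority: $46,988.08 × 0.00516 = $242.4584928
Elkhorn County: $46,988.08 × 0.00322 = $151.3016176
Levies subtotal = $854.2432944
After credit = $854.2432944 − $224 = $630.2432944
Total = $630.2432944 + $286 = $916.2432944

$916.24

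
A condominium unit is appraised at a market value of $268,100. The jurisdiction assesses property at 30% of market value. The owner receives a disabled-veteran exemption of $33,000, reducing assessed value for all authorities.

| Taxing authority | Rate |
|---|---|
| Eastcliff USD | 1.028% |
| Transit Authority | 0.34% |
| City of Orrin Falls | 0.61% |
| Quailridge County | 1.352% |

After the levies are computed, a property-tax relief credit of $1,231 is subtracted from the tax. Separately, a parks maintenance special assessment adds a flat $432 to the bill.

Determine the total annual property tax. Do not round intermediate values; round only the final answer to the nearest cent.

Assessed value = $268,100 × 0.3 = $80,430
Taxable value = $80,430 − $33,000 = $47,430
Eastcliff USD: $47,430 × 0.01028 = $487.5804
Transit Authority: $47,430 × 0.0034 = $161.262
City of Orrin Falls: $47,430 × 0.0061 = $289.323
Quailridge County: $47,430 × 0.01352 = $641.2536
Levies subtotal = $1,579.419
After credit = $1,579.419 − $1,231 = $348.419
Total = $348.419 + $432 = $780.419

$780.42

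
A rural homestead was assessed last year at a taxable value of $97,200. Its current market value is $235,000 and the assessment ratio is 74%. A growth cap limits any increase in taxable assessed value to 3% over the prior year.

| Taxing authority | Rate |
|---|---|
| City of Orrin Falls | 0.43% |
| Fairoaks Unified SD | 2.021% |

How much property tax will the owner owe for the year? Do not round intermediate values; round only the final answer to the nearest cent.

$2,453.84

Uncapped assessed value = $235,000 × 0.74 = $173,900
Cap limit = $97,200 × 1.03 = $100,116
Taxable assessed value = min($173,900, $100,116) = $100,116 (cap binds)
City of Orrin Falls: $100,116 × 0.0043 = $430.4988
Fairoaks Unified SD: $100,116 × 0.02021 = $2,023.34436
Total = $2,453.84316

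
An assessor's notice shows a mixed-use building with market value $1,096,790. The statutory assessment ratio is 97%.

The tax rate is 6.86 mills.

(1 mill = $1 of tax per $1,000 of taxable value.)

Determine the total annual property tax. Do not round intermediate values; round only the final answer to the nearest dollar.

$7,298

Assessed value = $1,096,790 × 0.97 = $1,063,886.3
Tax = $1,063,886.3 × 0.00686 = $7,298.260018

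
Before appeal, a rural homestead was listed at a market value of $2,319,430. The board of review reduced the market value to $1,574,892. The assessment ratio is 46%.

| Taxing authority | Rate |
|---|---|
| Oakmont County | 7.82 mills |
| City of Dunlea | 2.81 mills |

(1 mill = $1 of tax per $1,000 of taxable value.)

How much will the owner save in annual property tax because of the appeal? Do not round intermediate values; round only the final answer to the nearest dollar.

$3,641

Old assessed value = $2,319,430 × 0.46 = $1,066,937.8
New assessed value = $1,574,892 × 0.46 = $724,450.32
Combined rate = 0.00782 + 0.00281 = 0.01063
Old tax = $1,066,937.8 × 0.01063 = $11,341.548814
New tax = $724,450.32 × 0.01063 = $7,700.9069016
Reduction = $11,341.548814 − $7,700.9069016 = $3,640.6419124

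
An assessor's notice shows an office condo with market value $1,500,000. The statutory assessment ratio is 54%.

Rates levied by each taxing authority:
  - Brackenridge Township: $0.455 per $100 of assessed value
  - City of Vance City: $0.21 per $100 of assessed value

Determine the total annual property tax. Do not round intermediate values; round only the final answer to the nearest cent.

Assessed value = $1,500,000 × 0.54 = $810,000
Brackenridge Township: $810,000 × 0.00455 = $3,685.5
City of Vance City: $810,000 × 0.0021 = $1,701
Total = $3,685.5 + $1,701 = $5,386.5

$5,386.50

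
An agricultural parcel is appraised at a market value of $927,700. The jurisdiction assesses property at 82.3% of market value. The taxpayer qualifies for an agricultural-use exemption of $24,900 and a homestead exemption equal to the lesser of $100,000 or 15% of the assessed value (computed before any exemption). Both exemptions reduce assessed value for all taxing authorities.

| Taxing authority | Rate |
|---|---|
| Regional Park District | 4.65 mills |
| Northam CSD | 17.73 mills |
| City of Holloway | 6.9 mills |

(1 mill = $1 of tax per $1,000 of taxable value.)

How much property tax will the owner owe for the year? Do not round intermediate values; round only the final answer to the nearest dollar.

Assessed value = $927,700 × 0.823 = $763,497.1
Homestead exemption = min($100,000, 15% × $763,497.1) = min($100,000, $114,524.565) = $100,000 (dollar cap binds)
Taxable value = $763,497.1 − $24,900 − $100,000 = $638,597.1
Regional Park District: $638,597.1 × 0.00465 = $2,969.476515
Northam CSD: $638,597.1 × 0.01773 = $11,322.326583
City of Holloway: $638,597.1 × 0.0069 = $4,406.31999
Total = $18,698.123088

$18,698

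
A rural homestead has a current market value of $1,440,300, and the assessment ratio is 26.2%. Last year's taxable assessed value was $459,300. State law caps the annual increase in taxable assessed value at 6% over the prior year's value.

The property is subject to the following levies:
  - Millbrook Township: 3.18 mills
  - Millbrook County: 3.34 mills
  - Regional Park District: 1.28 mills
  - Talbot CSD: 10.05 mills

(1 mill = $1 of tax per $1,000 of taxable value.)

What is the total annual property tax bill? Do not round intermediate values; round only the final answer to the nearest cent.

Uncapped assessed value = $1,440,300 × 0.262 = $377,358.6
Cap limit = $459,300 × 1.06 = $486,858
Taxable assessed value = min($377,358.6, $486,858) = $377,358.6 (cap does not bind)
Millbrook Township: $377,358.6 × 0.00318 = $1,200.000348
Millbrook County: $377,358.6 × 0.00334 = $1,260.377724
Regional Park District: $377,358.6 × 0.00128 = $483.019008
Talbot CSD: $377,358.6 × 0.01005 = $3,792.45393
Total = $6,735.85101

$6,735.85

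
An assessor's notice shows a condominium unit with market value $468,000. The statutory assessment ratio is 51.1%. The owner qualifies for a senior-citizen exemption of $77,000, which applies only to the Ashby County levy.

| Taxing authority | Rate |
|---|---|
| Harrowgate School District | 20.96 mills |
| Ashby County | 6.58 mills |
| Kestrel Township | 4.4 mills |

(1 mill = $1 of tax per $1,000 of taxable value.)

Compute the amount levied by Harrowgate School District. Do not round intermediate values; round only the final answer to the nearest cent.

Assessed value = $468,000 × 0.511 = $239,148
Harrowgate School District taxable value = $239,148 (exemption does not apply)
Harrowgate School District levy = $239,148 × 0.02096 = $5,012.54208

$5,012.54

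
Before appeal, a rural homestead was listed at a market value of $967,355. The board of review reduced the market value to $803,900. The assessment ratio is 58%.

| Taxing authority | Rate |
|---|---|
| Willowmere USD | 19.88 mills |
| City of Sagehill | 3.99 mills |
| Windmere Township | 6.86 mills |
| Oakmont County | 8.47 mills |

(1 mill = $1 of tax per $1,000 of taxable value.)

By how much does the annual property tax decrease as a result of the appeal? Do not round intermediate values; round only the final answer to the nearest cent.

$3,716.31

Old assessed value = $967,355 × 0.58 = $561,065.9
New assessed value = $803,900 × 0.58 = $466,262
Combined rate = 0.01988 + 0.00399 + 0.00686 + 0.00847 = 0.0392
Old tax = $561,065.9 × 0.0392 = $21,993.78328
New tax = $466,262 × 0.0392 = $18,277.4704
Reduction = $21,993.78328 − $18,277.4704 = $3,716.31288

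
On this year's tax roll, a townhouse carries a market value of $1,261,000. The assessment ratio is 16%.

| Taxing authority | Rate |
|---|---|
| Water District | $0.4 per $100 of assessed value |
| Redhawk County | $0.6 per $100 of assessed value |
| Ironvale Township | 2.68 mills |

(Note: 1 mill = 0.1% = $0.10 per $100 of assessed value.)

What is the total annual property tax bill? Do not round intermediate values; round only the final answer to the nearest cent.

Assessed value = $1,261,000 × 0.16 = $201,760
Water District: $201,760 × 0.004 = $807.04
Redhawk County: $201,760 × 0.006 = $1,210.56
Ironvale Township: $201,760 × 0.00268 = $540.7168
Total = $2,558.3168

$2,558.32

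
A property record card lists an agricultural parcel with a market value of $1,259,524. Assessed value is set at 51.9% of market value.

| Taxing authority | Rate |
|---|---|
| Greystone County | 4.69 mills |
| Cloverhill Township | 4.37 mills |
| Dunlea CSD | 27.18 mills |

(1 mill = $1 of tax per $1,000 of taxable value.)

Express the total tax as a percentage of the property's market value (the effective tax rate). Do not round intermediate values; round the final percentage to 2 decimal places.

Assessed value = $1,259,524 × 0.519 = $653,692.956
Greystone County: $653,692.956 × 0.00469 = $3,065.81996364
Cloverhill Township: $653,692.956 × 0.00437 = $2,856.63821772
Dunlea CSD: $653,692.956 × 0.02718 = $17,767.37454408
Total tax = $23,689.83272544
Effective rate = $23,689.83272544 ÷ $1,259,524 = 1.88% of market value

1.88%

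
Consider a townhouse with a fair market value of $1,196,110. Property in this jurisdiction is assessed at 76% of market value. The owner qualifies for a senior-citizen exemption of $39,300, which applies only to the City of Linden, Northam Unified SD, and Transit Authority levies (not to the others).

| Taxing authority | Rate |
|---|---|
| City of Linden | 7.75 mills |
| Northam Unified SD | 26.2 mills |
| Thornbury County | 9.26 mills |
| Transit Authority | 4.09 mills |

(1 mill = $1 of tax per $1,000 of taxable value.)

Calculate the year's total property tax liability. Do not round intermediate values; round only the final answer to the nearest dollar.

$41,503

Assessed value = $1,196,110 × 0.76 = $909,043.6
City of Linden: ($909,043.6 − $39,300) × 0.00775 = $869,743.6 × 0.00775 = $6,740.5129
Northam Unified SD: ($909,043.6 − $39,300) × 0.0262 = $869,743.6 × 0.0262 = $22,787.28232
Thornbury County: $909,043.6 × 0.00926 = $8,417.743736
Transit Authority: ($909,043.6 − $39,300) × 0.00409 = $869,743.6 × 0.00409 = $3,557.251324
Total = $41,502.79028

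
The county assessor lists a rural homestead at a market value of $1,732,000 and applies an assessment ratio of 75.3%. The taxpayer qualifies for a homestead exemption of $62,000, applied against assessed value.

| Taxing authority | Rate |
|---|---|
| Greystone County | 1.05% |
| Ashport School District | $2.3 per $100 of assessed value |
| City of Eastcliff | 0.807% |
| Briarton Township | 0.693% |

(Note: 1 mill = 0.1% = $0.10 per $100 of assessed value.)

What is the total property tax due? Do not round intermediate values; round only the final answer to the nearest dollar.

Assessed value = $1,732,000 × 0.753 = $1,304,196
Taxable value = $1,304,196 − $62,000 = $1,242,196
Greystone County: $1,242,196 × 0.0105 = $13,043.058
Ashport School District: $1,242,196 × 0.023 = $28,570.508
City of Eastcliff: $1,242,196 × 0.00807 = $10,024.52172
Briarton Township: $1,242,196 × 0.00693 = $8,608.41828
Total = $60,246.506

$60,247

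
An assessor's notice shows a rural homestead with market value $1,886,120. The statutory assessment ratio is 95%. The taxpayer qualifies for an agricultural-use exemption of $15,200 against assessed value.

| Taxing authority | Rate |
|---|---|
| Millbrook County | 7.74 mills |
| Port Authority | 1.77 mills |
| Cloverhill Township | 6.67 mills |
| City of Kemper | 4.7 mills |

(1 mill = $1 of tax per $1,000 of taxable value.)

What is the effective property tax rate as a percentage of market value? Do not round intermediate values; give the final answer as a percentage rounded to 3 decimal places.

1.967%

Assessed value = $1,886,120 × 0.95 = $1,791,814
Taxable value = $1,791,814 − $15,200 = $1,776,614
Millbrook County: $1,776,614 × 0.00774 = $13,750.99236
Port Authority: $1,776,614 × 0.00177 = $3,144.60678
Cloverhill Township: $1,776,614 × 0.00667 = $11,850.01538
City of Kemper: $1,776,614 × 0.0047 = $8,350.0858
Total tax = $37,095.70032
Effective rate = $37,095.70032 ÷ $1,886,120 = 1.967% of market value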